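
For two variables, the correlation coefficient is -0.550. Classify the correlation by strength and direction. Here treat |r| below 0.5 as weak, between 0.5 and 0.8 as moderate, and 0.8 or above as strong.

r = -0.550 < 0 so the relationship is negative.
|r| = 0.550, which falls in the moderate range.

moderate negative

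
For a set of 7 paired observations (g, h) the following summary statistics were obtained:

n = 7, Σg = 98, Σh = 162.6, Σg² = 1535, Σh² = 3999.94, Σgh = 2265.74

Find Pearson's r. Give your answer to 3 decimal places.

-0.056

r = (nΣgh − ΣgΣh) / √[(nΣg² − (Σg)²)(nΣh² − (Σh)²)]
Numerator: 7×2265.74 − 98×162.6 = -74.62
Denominator: √[(10745 − 9604)(27999.58 − 26438.76)] = √[1141 × 1560.82] = 1334.5020
r = -74.62 / 1334.5020 ≈ -0.056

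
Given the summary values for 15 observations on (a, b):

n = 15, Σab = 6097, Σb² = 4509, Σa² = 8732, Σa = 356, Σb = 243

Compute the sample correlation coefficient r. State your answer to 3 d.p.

r = (nΣab − ΣaΣb) / √[(nΣa² − (Σa)²)(nΣb² − (Σb)²)]
Numerator: 15×6097 − 356×243 = 4947
Denominator: √[(130980 − 126736)(67635 − 59049)] = √[4244 × 8586] = 6036.4712
r = 4947 / 6036.4712 ≈ 0.820

0.820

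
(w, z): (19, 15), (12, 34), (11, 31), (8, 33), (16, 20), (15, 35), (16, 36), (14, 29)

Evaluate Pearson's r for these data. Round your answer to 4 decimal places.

n = 8, Σw = 111, Σz = 233, Σw² = 1623, Σz² = 7193, Σwz = 3125
nΣwz − ΣwΣz = 25000 − 25863 = -863
nΣw² − (Σw)² = 12984 − 12321 = 663; nΣz² − (Σz)² = 57544 − 54289 = 3255
r = -863 / √(663 × 3255) = -863 / 1469.0354 ≈ -0.5875

-0.5875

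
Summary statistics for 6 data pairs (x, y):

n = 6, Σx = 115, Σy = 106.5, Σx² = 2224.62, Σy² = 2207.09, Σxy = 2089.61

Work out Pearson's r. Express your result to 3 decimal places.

r = (nΣxy − ΣxΣy) / √[(nΣx² − (Σx)²)(nΣy² − (Σy)²)]
Numerator: 6×2089.61 − 115×106.5 = 290.16
Denominator: √[(13347.72 − 13225)(13242.54 − 11342.25)] = √[122.72 × 1900.29] = 482.9116
r = 290.16 / 482.9116 ≈ 0.601

0.601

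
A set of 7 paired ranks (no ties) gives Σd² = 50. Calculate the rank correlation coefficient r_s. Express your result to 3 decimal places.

0.107

ρ = 1 − 6Σd² / [n(n²−1)] = 1 − 6×50 / (7×48)
  = 1 − 300/336 = 1 − 0.8929 ≈ 0.107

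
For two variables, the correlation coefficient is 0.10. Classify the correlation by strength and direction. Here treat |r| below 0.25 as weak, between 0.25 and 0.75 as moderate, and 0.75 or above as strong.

r = 0.10 > 0 so the relationship is positive.
|r| = 0.10, which falls in the weak range.

weak positive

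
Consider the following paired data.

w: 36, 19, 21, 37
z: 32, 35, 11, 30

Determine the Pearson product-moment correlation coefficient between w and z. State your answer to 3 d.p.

n = 4, Σw = 113, Σz = 108, Σw² = 3467, Σz² = 3270, Σwz = 3158
nΣwz − ΣwΣz = 12632 − 12204 = 428
nΣw² − (Σw)² = 13868 − 12769 = 1099; nΣz² − (Σz)² = 13080 − 11664 = 1416
r = 428 / √(1099 × 1416) = 428 / 1247.4710 ≈ 0.343

0.343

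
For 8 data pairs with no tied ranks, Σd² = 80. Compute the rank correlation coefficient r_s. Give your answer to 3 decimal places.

ρ = 1 − 6Σd² / [n(n²−1)] = 1 − 6×80 / (8×63)
  = 1 − 480/504 = 1 − 0.9524 ≈ 0.048

0.048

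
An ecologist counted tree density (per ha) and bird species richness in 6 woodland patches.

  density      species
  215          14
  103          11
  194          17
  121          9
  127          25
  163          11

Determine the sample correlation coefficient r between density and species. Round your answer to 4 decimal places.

0.0882

n = 6, Σx = 923, Σy = 87, Σx² = 151809, Σy² = 1433, Σxy = 13498
nΣxy − ΣxΣy = 80988 − 80301 = 687
nΣx² − (Σx)² = 910854 − 851929 = 58925; nΣy² − (Σy)² = 8598 − 7569 = 1029
r = 687 / √(58925 × 1029) = 687 / 7786.7724 ≈ 0.0882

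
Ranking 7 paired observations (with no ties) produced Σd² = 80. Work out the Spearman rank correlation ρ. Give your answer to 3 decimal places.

ρ = 1 − 6Σd² / [n(n²−1)] = 1 − 6×80 / (7×48)
  = 1 − 480/336 = 1 − 1.4286 ≈ -0.429

-0.429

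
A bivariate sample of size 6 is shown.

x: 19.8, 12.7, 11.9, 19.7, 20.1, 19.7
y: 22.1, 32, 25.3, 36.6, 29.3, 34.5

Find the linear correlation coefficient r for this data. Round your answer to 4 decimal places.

0.1960

n = 6, Σx = 103.9, Σy = 179.8, Σx² = 1875.13, Σy² = 5540.8, Σxy = 3134.65
nΣxy − ΣxΣy = 18807.9 − 18681.22 = 126.68
nΣx² − (Σx)² = 11250.78 − 10795.21 = 455.57; nΣy² − (Σy)² = 33244.8 − 32328.04 = 916.76
r = 126.68 / √(455.57 × 916.76) = 126.68 / 646.2572 ≈ 0.1960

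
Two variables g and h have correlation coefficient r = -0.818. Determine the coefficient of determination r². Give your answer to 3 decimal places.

r² = (-0.818)² = 0.669

0.669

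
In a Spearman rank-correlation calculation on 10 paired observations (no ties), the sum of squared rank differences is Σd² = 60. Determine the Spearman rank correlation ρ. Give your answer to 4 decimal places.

0.6364

ρ = 1 − 6Σd² / [n(n²−1)] = 1 − 6×60 / (10×99)
  = 1 − 360/990 = 1 − 0.36364 ≈ 0.6364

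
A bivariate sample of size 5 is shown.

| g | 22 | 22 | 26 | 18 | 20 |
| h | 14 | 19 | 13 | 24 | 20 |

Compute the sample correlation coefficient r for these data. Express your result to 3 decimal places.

n = 5, Σg = 108, Σh = 90, Σg² = 2368, Σh² = 1702, Σgh = 1896
nΣgh − ΣgΣh = 9480 − 9720 = -240
nΣg² − (Σg)² = 11840 − 11664 = 176; nΣh² − (Σh)² = 8510 − 8100 = 410
r = -240 / √(176 × 410) = -240 / 268.6261 ≈ -0.893

-0.893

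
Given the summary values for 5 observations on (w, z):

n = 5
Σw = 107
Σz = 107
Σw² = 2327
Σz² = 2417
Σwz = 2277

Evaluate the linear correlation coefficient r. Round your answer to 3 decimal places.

r = (nΣwz − ΣwΣz) / √[(nΣw² − (Σw)²)(nΣz² − (Σz)²)]
Numerator: 5×2277 − 107×107 = -64
Denominator: √[(11635 − 11449)(12085 − 11449)] = √[186 × 636] = 343.9419
r = -64 / 343.9419 ≈ -0.186

-0.186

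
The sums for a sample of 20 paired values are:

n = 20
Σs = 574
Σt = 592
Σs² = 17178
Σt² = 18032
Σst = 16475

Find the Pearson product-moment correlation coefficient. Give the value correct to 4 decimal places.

-0.8610

r = (nΣst − ΣsΣt) / √[(nΣs² − (Σs)²)(nΣt² − (Σt)²)]
Numerator: 20×16475 − 574×592 = -10308
Denominator: √[(343560 − 329476)(360640 − 350464)] = √[14084 × 10176] = 11971.5824
r = -10308 / 11971.5824 ≈ -0.8610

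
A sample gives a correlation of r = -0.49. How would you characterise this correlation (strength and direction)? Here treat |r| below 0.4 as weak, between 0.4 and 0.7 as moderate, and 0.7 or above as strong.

moderate negative

r = -0.49 < 0 so the relationship is negative.
|r| = 0.49, which falls in the moderate range.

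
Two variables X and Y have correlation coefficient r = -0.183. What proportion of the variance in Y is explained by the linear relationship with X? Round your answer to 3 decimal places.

0.033

r² = (-0.183)² = 0.033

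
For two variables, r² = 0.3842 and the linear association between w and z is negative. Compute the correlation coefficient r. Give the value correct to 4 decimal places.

|r| = √0.3842 = 0.6198
The association is negative, so r = −0.6198.

-0.6198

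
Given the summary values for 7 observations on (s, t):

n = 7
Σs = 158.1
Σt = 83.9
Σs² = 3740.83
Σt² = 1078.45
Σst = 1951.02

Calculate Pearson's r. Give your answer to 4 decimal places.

r = (nΣst − ΣsΣt) / √[(nΣs² − (Σs)²)(nΣt² − (Σt)²)]
Numerator: 7×1951.02 − 158.1×83.9 = 392.55
Denominator: √[(26185.81 − 24995.61)(7549.15 − 7039.21)] = √[1190.2 × 509.94] = 779.0575
r = 392.55 / 779.0575 ≈ 0.5039

0.5039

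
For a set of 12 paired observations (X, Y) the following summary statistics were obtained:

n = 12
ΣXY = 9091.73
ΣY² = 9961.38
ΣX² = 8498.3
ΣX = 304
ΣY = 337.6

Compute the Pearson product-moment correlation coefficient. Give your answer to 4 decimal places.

0.8871

r = (nΣXY − ΣXΣY) / √[(nΣX² − (ΣX)²)(nΣY² − (ΣY)²)]
Numerator: 12×9091.73 − 304×337.6 = 6470.36
Denominator: √[(101979.6 − 92416)(119536.56 − 113973.76)] = √[9563.6 × 5562.8] = 7293.8600
r = 6470.36 / 7293.8600 ≈ 0.8871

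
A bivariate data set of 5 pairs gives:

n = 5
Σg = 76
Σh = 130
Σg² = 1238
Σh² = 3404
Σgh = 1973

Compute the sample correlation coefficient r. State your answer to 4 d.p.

-0.0673

r = (nΣgh − ΣgΣh) / √[(nΣg² − (Σg)²)(nΣh² − (Σh)²)]
Numerator: 5×1973 − 76×130 = -15
Denominator: √[(6190 − 5776)(17020 − 16900)] = √[414 × 120] = 222.8901
r = -15 / 222.8901 ≈ -0.0673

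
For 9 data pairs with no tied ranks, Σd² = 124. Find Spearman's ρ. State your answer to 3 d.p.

ρ = 1 − 6Σd² / [n(n²−1)] = 1 − 6×124 / (9×80)
  = 1 − 744/720 = 1 − 1.0333 ≈ -0.033

-0.033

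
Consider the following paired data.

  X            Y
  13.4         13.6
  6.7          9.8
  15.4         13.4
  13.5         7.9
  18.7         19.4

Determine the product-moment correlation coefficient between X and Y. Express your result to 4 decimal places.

0.7222

n = 5, ΣX = 67.7, ΣY = 64.1, ΣX² = 993.55, ΣY² = 899.33, ΣXY = 923.69
nΣXY − ΣXΣY = 4618.45 − 4339.57 = 278.88
nΣX² − (ΣX)² = 4967.75 − 4583.29 = 384.46; nΣY² − (ΣY)² = 4496.65 − 4108.81 = 387.84
r = 278.88 / √(384.46 × 387.84) = 278.88 / 386.1463 ≈ 0.7222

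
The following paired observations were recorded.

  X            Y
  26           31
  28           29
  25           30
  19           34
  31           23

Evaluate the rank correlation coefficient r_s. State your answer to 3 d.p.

-0.900

Rank X: 3, 4, 2, 1, 5
Rank Y: 4, 2, 3, 5, 1
d = rank(X) − rank(Y): -1, 2, -1, -4, 4; Σd² = 38
ρ = 1 − 6Σd² / [n(n²−1)] = 1 − 6×38 / (5×24) = 1 − 228/120 ≈ -0.900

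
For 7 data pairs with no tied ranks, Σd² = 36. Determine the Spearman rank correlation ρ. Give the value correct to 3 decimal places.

ρ = 1 − 6Σd² / [n(n²−1)] = 1 − 6×36 / (7×48)
  = 1 − 216/336 = 1 − 0.6429 ≈ 0.357

0.357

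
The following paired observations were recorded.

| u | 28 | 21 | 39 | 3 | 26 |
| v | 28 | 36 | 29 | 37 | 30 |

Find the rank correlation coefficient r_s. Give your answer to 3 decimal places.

Rank u: 4, 2, 5, 1, 3
Rank v: 1, 4, 2, 5, 3
d = rank(u) − rank(v): 3, -2, 3, -4, 0; Σd² = 38
ρ = 1 − 6Σd² / [n(n²−1)] = 1 − 6×38 / (5×24) = 1 − 228/120 ≈ -0.900

-0.900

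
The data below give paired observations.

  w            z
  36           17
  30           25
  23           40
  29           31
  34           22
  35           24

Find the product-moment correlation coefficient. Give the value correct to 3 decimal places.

-0.954

n = 6, Σw = 187, Σz = 159, Σw² = 5947, Σz² = 4535, Σwz = 4769
nΣwz − ΣwΣz = 28614 − 29733 = -1119
nΣw² − (Σw)² = 35682 − 34969 = 713; nΣz² − (Σz)² = 27210 − 25281 = 1929
r = -1119 / √(713 × 1929) = -1119 / 1172.7647 ≈ -0.954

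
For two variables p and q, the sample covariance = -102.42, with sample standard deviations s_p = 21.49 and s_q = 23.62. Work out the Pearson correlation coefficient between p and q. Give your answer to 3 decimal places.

r = Cov(p,q) / (s_p · s_q) = -102.42 / (21.49 × 23.62)
  = -102.42 / 507.5938 ≈ -0.202

-0.202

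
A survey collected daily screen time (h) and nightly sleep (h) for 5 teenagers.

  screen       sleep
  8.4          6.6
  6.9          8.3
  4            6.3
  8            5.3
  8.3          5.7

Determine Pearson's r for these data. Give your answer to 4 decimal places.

-0.1928

n = 5, Σx = 35.6, Σy = 32.2, Σx² = 267.06, Σy² = 212.72, Σxy = 227.62
nΣxy − ΣxΣy = 1138.1 − 1146.32 = -8.22
nΣx² − (Σx)² = 1335.3 − 1267.36 = 67.94; nΣy² − (Σy)² = 1063.6 − 1036.84 = 26.76
r = -8.22 / √(67.94 × 26.76) = -8.22 / 42.6389 ≈ -0.1928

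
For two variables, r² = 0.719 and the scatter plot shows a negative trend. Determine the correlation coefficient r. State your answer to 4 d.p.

-0.8479

|r| = √0.719 = 0.8479
The association is negative, so r = −0.8479.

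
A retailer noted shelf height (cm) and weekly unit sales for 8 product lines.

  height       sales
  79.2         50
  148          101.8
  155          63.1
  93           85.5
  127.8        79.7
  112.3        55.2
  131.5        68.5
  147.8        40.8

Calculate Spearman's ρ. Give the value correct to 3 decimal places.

0.143

Rank height: 1, 7, 8, 2, 4, 3, 5, 6
Rank sales: 2, 8, 4, 7, 6, 3, 5, 1
d = rank(height) − rank(sales): -1, -1, 4, -5, -2, 0, 0, 5; Σd² = 72
ρ = 1 − 6Σd² / [n(n²−1)] = 1 − 6×72 / (8×63) = 1 − 432/504 ≈ 0.143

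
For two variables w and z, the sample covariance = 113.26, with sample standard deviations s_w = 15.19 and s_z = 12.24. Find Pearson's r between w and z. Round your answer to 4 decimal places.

0.6092

r = Cov(w,z) / (s_w · s_z) = 113.26 / (15.19 × 12.24)
  = 113.26 / 185.9256 ≈ 0.6092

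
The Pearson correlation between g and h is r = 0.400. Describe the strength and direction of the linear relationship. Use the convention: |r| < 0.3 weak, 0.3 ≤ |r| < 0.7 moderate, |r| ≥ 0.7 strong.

r = 0.400 > 0 so the relationship is positive.
|r| = 0.400, which falls in the moderate range.

moderate positive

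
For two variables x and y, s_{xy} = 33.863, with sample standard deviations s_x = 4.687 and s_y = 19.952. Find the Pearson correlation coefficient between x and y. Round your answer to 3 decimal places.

r = Cov(x,y) / (s_x · s_y) = 33.863 / (4.687 × 19.952)
  = 33.863 / 93.5150 ≈ 0.362

0.362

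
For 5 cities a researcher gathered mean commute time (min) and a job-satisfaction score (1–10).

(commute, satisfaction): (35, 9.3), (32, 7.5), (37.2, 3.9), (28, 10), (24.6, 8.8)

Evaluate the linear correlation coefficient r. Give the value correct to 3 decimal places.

n = 5, Σx = 156.8, Σy = 39.5, Σx² = 5022, Σy² = 335.39, Σxy = 1207.06
nΣxy − ΣxΣy = 6035.3 − 6193.6 = -158.3
nΣx² − (Σx)² = 25110 − 24586.24 = 523.76; nΣy² − (Σy)² = 1676.95 − 1560.25 = 116.7
r = -158.3 / √(523.76 × 116.7) = -158.3 / 247.2302 ≈ -0.640

-0.640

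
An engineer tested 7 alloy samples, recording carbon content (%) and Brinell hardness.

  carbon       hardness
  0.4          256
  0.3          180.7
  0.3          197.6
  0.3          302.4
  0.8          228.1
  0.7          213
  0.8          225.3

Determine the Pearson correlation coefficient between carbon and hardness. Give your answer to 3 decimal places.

n = 7, Σx = 3.6, Σy = 1603.1, Σx² = 2.2, Σy² = 376838.71, Σxy = 818.43
nΣxy − ΣxΣy = 5729.01 − 5771.16 = -42.15
nΣx² − (Σx)² = 15.4 − 12.96 = 2.44; nΣy² − (Σy)² = 2637870.97 − 2569929.61 = 67941.36
r = -42.15 / √(2.44 × 67941.36) = -42.15 / 407.1571 ≈ -0.104

-0.104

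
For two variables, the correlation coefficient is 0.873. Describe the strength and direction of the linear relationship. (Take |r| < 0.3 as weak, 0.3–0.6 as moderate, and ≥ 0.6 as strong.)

strong positive

r = 0.873 > 0 so the relationship is positive.
|r| = 0.873, which falls in the strong range.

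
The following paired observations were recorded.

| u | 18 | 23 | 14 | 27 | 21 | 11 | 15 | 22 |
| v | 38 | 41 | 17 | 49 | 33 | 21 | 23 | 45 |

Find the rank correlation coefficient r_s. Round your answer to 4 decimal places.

0.9286

Rank u: 4, 7, 2, 8, 5, 1, 3, 6
Rank v: 5, 6, 1, 8, 4, 2, 3, 7
d = rank(u) − rank(v): -1, 1, 1, 0, 1, -1, 0, -1; Σd² = 6
ρ = 1 − 6Σd² / [n(n²−1)] = 1 − 6×6 / (8×63) = 1 − 36/504 ≈ 0.9286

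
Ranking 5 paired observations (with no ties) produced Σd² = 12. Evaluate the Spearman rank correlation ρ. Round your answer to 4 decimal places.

0.4000

ρ = 1 − 6Σd² / [n(n²−1)] = 1 − 6×12 / (5×24)
  = 1 − 72/120 = 1 − 0.60000 ≈ 0.4000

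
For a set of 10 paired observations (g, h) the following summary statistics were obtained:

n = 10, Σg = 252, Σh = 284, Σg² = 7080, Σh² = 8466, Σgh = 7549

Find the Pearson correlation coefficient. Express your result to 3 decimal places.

0.726

r = (nΣgh − ΣgΣh) / √[(nΣg² − (Σg)²)(nΣh² − (Σh)²)]
Numerator: 10×7549 − 252×284 = 3922
Denominator: √[(70800 − 63504)(84660 − 80656)] = √[7296 × 4004] = 5404.9222
r = 3922 / 5404.9222 ≈ 0.726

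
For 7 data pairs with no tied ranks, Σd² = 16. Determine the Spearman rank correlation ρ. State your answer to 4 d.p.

ρ = 1 − 6Σd² / [n(n²−1)] = 1 − 6×16 / (7×48)
  = 1 − 96/336 = 1 − 0.28571 ≈ 0.7143

0.7143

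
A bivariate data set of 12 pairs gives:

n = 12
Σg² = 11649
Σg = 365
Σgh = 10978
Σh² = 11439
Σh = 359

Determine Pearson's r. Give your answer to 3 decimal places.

r = (nΣgh − ΣgΣh) / √[(nΣg² − (Σg)²)(nΣh² − (Σh)²)]
Numerator: 12×10978 − 365×359 = 701
Denominator: √[(139788 − 133225)(137268 − 128881)] = √[6563 × 8387] = 7419.1564
r = 701 / 7419.1564 ≈ 0.094

0.094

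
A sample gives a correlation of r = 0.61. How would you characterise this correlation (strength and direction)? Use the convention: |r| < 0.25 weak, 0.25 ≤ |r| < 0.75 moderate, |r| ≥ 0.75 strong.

moderate positive

r = 0.61 > 0 so the relationship is positive.
|r| = 0.61, which falls in the moderate range.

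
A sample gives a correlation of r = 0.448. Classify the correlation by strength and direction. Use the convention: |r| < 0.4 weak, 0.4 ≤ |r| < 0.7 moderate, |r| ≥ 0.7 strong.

moderate positive

r = 0.448 > 0 so the relationship is positive.
|r| = 0.448, which falls in the moderate range.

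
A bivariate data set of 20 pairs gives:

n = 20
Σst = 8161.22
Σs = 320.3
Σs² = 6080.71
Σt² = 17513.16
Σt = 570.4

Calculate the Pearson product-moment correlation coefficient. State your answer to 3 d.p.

-0.895

r = (nΣst − ΣsΣt) / √[(nΣs² − (Σs)²)(nΣt² − (Σt)²)]
Numerator: 20×8161.22 − 320.3×570.4 = -19474.72
Denominator: √[(121614.2 − 102592.09)(350263.2 − 325356.16)] = √[19022.11 × 24907.04] = 21766.5903
r = -19474.72 / 21766.5903 ≈ -0.895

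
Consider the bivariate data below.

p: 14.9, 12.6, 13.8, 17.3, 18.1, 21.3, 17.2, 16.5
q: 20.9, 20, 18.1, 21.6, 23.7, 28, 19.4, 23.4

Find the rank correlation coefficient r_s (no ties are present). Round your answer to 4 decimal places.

Rank p: 3, 1, 2, 6, 7, 8, 5, 4
Rank q: 4, 3, 1, 5, 7, 8, 2, 6
d = rank(p) − rank(q): -1, -2, 1, 1, 0, 0, 3, -2; Σd² = 20
ρ = 1 − 6Σd² / [n(n²−1)] = 1 − 6×20 / (8×63) = 1 − 120/504 ≈ 0.7619

0.7619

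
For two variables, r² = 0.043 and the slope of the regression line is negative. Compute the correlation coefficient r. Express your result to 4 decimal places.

-0.2074

|r| = √0.043 = 0.2074
The association is negative, so r = −0.2074.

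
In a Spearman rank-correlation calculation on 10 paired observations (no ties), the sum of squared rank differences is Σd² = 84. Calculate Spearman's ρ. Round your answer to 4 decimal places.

ρ = 1 − 6Σd² / [n(n²−1)] = 1 − 6×84 / (10×99)
  = 1 − 504/990 = 1 − 0.50909 ≈ 0.4909

0.4909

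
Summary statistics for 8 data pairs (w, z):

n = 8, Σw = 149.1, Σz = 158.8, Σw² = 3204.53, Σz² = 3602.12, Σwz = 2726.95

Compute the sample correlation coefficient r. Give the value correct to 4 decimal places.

r = (nΣwz − ΣwΣz) / √[(nΣw² − (Σw)²)(nΣz² − (Σz)²)]
Numerator: 8×2726.95 − 149.1×158.8 = -1861.48
Denominator: √[(25636.24 − 22230.81)(28816.96 − 25217.44)] = √[3405.43 × 3599.52] = 3501.1303
r = -1861.48 / 3501.1303 ≈ -0.5317

-0.5317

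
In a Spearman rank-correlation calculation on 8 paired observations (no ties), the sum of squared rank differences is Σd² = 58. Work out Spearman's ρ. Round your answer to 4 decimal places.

0.3095

ρ = 1 − 6Σd² / [n(n²−1)] = 1 − 6×58 / (8×63)
  = 1 − 348/504 = 1 − 0.69048 ≈ 0.3095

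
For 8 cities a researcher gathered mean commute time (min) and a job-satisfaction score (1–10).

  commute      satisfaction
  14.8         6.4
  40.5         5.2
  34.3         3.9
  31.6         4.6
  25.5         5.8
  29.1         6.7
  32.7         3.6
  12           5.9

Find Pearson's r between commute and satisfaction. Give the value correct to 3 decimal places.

-0.571

n = 8, Σx = 220.5, Σy = 42.1, Σx² = 6744.69, Σy² = 230.67, Σxy = 1115.84
nΣxy − ΣxΣy = 8926.72 − 9283.05 = -356.33
nΣx² − (Σx)² = 53957.52 − 48620.25 = 5337.27; nΣy² − (Σy)² = 1845.36 − 1772.41 = 72.95
r = -356.33 / √(5337.27 × 72.95) = -356.33 / 623.9822 ≈ -0.571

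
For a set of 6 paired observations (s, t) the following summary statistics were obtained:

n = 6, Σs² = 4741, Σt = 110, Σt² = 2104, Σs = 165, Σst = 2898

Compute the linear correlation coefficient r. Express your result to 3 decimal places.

r = (nΣst − ΣsΣt) / √[(nΣs² − (Σs)²)(nΣt² − (Σt)²)]
Numerator: 6×2898 − 165×110 = -762
Denominator: √[(28446 − 27225)(12624 − 12100)] = √[1221 × 524] = 799.8775
r = -762 / 799.8775 ≈ -0.953

-0.953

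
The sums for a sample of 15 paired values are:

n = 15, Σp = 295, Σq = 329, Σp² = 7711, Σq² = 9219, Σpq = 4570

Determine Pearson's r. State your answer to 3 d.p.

-0.972

r = (nΣpq − ΣpΣq) / √[(nΣp² − (Σp)²)(nΣq² − (Σq)²)]
Numerator: 15×4570 − 295×329 = -28505
Denominator: √[(115665 − 87025)(138285 − 108241)] = √[28640 × 30044] = 29333.6012
r = -28505 / 29333.6012 ≈ -0.972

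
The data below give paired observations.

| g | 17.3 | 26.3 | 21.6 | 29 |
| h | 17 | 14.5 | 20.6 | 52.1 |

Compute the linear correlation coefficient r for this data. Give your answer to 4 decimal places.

0.6521

n = 4, Σg = 94.2, Σh = 104.2, Σg² = 2298.54, Σh² = 3638.02, Σgh = 2631.31
nΣgh − ΣgΣh = 10525.24 − 9815.64 = 709.6
nΣg² − (Σg)² = 9194.16 − 8873.64 = 320.52; nΣh² − (Σh)² = 14552.08 − 10857.64 = 3694.44
r = 709.6 / √(320.52 × 3694.44) = 709.6 / 1088.1828 ≈ 0.6521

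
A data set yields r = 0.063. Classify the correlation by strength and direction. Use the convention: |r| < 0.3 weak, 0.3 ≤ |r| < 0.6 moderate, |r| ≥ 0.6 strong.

weak positive

r = 0.063 > 0 so the relationship is positive.
|r| = 0.063, which falls in the weak range.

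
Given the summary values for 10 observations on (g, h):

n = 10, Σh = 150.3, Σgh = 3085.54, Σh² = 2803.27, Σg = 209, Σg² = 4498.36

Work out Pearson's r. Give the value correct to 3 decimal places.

r = (nΣgh − ΣgΣh) / √[(nΣg² − (Σg)²)(nΣh² − (Σh)²)]
Numerator: 10×3085.54 − 209×150.3 = -557.3
Denominator: √[(44983.6 − 43681)(28032.7 − 22590.09)] = √[1302.6 × 5442.61] = 2662.6197
r = -557.3 / 2662.6197 ≈ -0.209

-0.209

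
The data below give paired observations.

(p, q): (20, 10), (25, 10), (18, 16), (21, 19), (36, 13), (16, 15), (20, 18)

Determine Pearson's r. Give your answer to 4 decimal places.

n = 7, Σp = 156, Σq = 101, Σp² = 3742, Σq² = 1535, Σpq = 2205
nΣpq − ΣpΣq = 15435 − 15756 = -321
nΣp² − (Σp)² = 26194 − 24336 = 1858; nΣq² − (Σq)² = 10745 − 10201 = 544
r = -321 / √(1858 × 544) = -321 / 1005.3616 ≈ -0.3193

-0.3193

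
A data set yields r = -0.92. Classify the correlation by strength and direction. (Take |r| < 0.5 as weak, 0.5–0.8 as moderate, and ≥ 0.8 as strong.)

r = -0.92 < 0 so the relationship is negative.
|r| = 0.92, which falls in the strong range.

strong negative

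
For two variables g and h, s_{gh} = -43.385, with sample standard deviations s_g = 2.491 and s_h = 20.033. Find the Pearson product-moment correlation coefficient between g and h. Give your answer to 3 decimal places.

-0.869

r = Cov(g,h) / (s_g · s_h) = -43.385 / (2.491 × 20.033)
  = -43.385 / 49.9022 ≈ -0.869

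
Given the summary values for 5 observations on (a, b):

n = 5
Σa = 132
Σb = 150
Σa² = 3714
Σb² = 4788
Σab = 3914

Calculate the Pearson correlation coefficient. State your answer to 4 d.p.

-0.1790

r = (nΣab − ΣaΣb) / √[(nΣa² − (Σa)²)(nΣb² − (Σb)²)]
Numerator: 5×3914 − 132×150 = -230
Denominator: √[(18570 − 17424)(23940 − 22500)] = √[1146 × 1440] = 1284.6167
r = -230 / 1284.6167 ≈ -0.1790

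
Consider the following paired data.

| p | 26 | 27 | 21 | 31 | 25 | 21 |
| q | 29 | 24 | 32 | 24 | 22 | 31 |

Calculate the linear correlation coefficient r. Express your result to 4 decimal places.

n = 6, Σp = 151, Σq = 162, Σp² = 3873, Σq² = 4462, Σpq = 4019
nΣpq − ΣpΣq = 24114 − 24462 = -348
nΣp² − (Σp)² = 23238 − 22801 = 437; nΣq² − (Σq)² = 26772 − 26244 = 528
r = -348 / √(437 × 528) = -348 / 480.3499 ≈ -0.7245

-0.7245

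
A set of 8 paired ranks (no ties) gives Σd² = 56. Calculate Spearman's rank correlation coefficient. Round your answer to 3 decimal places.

0.333

ρ = 1 − 6Σd² / [n(n²−1)] = 1 − 6×56 / (8×63)
  = 1 − 336/504 = 1 − 0.6667 ≈ 0.333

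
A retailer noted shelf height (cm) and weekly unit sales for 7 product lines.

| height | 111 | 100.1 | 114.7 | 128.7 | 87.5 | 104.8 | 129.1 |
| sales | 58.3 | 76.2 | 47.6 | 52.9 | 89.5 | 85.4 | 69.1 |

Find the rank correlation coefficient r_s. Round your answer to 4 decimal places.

-0.7143

Rank height: 4, 2, 5, 6, 1, 3, 7
Rank sales: 3, 5, 1, 2, 7, 6, 4
d = rank(height) − rank(sales): 1, -3, 4, 4, -6, -3, 3; Σd² = 96
ρ = 1 − 6Σd² / [n(n²−1)] = 1 − 6×96 / (7×48) = 1 − 576/336 ≈ -0.7143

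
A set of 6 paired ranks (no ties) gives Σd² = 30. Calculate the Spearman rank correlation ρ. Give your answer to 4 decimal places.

0.1429

ρ = 1 − 6Σd² / [n(n²−1)] = 1 − 6×30 / (6×35)
  = 1 − 180/210 = 1 − 0.85714 ≈ 0.1429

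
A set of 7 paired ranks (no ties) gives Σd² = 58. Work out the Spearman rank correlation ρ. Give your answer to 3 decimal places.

ρ = 1 − 6Σd² / [n(n²−1)] = 1 − 6×58 / (7×48)
  = 1 − 348/336 = 1 − 1.0357 ≈ -0.036

-0.036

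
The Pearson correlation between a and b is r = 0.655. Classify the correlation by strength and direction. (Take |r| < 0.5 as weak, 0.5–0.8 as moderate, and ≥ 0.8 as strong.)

r = 0.655 > 0 so the relationship is positive.
|r| = 0.655, which falls in the moderate range.

moderate positive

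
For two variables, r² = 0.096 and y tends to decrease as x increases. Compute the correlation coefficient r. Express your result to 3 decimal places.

|r| = √0.096 = 0.310
The association is negative, so r = −0.310.

-0.310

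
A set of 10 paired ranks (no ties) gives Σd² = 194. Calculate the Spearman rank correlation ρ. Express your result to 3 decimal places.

ρ = 1 − 6Σd² / [n(n²−1)] = 1 − 6×194 / (10×99)
  = 1 − 1164/990 = 1 − 1.1758 ≈ -0.176

-0.176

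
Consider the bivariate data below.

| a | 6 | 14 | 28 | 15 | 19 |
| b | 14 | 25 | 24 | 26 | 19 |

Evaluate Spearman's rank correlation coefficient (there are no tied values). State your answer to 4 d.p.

Rank a: 1, 2, 5, 3, 4
Rank b: 1, 4, 3, 5, 2
d = rank(a) − rank(b): 0, -2, 2, -2, 2; Σd² = 16
ρ = 1 − 6Σd² / [n(n²−1)] = 1 − 6×16 / (5×24) = 1 − 96/120 ≈ 0.2000

0.2000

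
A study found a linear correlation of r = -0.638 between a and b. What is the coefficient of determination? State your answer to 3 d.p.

0.407

r² = (-0.638)² = 0.407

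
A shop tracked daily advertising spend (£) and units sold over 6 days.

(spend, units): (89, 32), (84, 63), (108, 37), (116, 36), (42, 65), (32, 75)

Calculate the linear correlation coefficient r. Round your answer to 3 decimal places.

n = 6, Σx = 471, Σy = 308, Σx² = 42885, Σy² = 17508, Σxy = 21442
nΣxy − ΣxΣy = 128652 − 145068 = -16416
nΣx² − (Σx)² = 257310 − 221841 = 35469; nΣy² − (Σy)² = 105048 − 94864 = 10184
r = -16416 / √(35469 × 10184) = -16416 / 19005.6911 ≈ -0.864

-0.864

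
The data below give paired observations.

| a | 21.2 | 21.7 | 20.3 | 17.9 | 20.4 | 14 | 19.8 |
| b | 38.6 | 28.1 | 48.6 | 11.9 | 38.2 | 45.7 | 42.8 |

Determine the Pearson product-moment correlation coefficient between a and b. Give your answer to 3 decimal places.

-0.067

n = 7, Σa = 135.3, Σb = 253.9, Σa² = 2657.03, Σb² = 10162.71, Σab = 4894.2
nΣab − ΣaΣb = 34259.4 − 34352.67 = -93.27
nΣa² − (Σa)² = 18599.21 − 18306.09 = 293.12; nΣb² − (Σb)² = 71138.97 − 64465.21 = 6673.76
r = -93.27 / √(293.12 × 6673.76) = -93.27 / 1398.6467 ≈ -0.067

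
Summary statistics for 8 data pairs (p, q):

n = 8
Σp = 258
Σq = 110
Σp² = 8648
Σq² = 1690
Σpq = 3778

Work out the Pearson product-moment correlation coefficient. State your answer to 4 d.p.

0.9560

r = (nΣpq − ΣpΣq) / √[(nΣp² − (Σp)²)(nΣq² − (Σq)²)]
Numerator: 8×3778 − 258×110 = 1844
Denominator: √[(69184 − 66564)(13520 − 12100)] = √[2620 × 1420] = 1928.8338
r = 1844 / 1928.8338 ≈ 0.9560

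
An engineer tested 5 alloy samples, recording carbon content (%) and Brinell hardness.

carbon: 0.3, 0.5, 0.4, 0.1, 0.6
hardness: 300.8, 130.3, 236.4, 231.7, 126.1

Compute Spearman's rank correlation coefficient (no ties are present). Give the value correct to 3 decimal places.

-0.700

Rank carbon: 2, 4, 3, 1, 5
Rank hardness: 5, 2, 4, 3, 1
d = rank(carbon) − rank(hardness): -3, 2, -1, -2, 4; Σd² = 34
ρ = 1 − 6Σd² / [n(n²−1)] = 1 − 6×34 / (5×24) = 1 − 204/120 ≈ -0.700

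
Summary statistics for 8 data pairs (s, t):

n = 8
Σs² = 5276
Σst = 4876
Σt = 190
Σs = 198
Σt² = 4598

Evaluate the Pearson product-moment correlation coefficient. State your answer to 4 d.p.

0.9683

r = (nΣst − ΣsΣt) / √[(nΣs² − (Σs)²)(nΣt² − (Σt)²)]
Numerator: 8×4876 − 198×190 = 1388
Denominator: √[(42208 − 39204)(36784 − 36100)] = √[3004 × 684] = 1433.4350
r = 1388 / 1433.4350 ≈ 0.9683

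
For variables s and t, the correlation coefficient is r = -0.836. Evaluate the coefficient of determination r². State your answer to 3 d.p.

0.699

r² = (-0.836)² = 0.699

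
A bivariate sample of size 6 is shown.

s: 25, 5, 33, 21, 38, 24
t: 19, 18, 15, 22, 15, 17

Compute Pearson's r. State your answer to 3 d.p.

-0.525

n = 6, Σs = 146, Σt = 106, Σs² = 4200, Σt² = 1908, Σst = 2500
nΣst − ΣsΣt = 15000 − 15476 = -476
nΣs² − (Σs)² = 25200 − 21316 = 3884; nΣt² − (Σt)² = 11448 − 11236 = 212
r = -476 / √(3884 × 212) = -476 / 907.4183 ≈ -0.525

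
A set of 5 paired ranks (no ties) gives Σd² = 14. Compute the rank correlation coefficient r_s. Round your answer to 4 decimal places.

ρ = 1 − 6Σd² / [n(n²−1)] = 1 − 6×14 / (5×24)
  = 1 − 84/120 = 1 − 0.70000 ≈ 0.3000

0.3000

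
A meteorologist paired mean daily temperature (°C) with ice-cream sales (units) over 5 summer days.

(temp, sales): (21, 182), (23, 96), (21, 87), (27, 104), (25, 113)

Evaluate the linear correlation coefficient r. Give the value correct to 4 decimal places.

-0.3257

n = 5, Σx = 117, Σy = 582, Σx² = 2765, Σy² = 73494, Σxy = 13490
nΣxy − ΣxΣy = 67450 − 68094 = -644
nΣx² − (Σx)² = 13825 − 13689 = 136; nΣy² − (Σy)² = 367470 − 338724 = 28746
r = -644 / √(136 × 28746) = -644 / 1977.2344 ≈ -0.3257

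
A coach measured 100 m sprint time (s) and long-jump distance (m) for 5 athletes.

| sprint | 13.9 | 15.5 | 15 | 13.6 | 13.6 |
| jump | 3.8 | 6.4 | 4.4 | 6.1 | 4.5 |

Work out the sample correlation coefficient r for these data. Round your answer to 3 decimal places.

0.329

n = 5, Σx = 71.6, Σy = 25.2, Σx² = 1028.38, Σy² = 132.22, Σxy = 362.18
nΣxy − ΣxΣy = 1810.9 − 1804.32 = 6.58
nΣx² − (Σx)² = 5141.9 − 5126.56 = 15.34; nΣy² − (Σy)² = 661.1 − 635.04 = 26.06
r = 6.58 / √(15.34 × 26.06) = 6.58 / 19.9940 ≈ 0.329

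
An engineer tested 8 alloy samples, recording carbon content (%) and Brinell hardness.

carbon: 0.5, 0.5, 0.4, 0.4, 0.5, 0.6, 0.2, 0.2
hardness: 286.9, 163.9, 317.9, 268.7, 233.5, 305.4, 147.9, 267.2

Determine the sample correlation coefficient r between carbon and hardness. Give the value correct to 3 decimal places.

n = 8, Σx = 3.3, Σy = 1991.4, Σx² = 1.51, Σy² = 523496.58, Σxy = 843.05
nΣxy − ΣxΣy = 6744.4 − 6571.62 = 172.78
nΣx² − (Σx)² = 12.08 − 10.89 = 1.19; nΣy² − (Σy)² = 4187972.64 − 3965673.96 = 222298.68
r = 172.78 / √(1.19 × 222298.68) = 172.78 / 514.3301 ≈ 0.336

0.336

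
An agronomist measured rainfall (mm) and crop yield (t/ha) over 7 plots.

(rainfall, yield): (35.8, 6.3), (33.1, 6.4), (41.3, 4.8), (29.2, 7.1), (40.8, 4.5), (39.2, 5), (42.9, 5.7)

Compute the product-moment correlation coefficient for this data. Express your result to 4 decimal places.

-0.8463

n = 7, Σx = 262.3, Σy = 39.8, Σx² = 9977.27, Σy² = 231.84, Σxy = 1467.07
nΣxy − ΣxΣy = 10269.49 − 10439.54 = -170.05
nΣx² − (Σx)² = 69840.89 − 68801.29 = 1039.6; nΣy² − (Σy)² = 1622.88 − 1584.04 = 38.84
r = -170.05 / √(1039.6 × 38.84) = -170.05 / 200.9429 ≈ -0.8463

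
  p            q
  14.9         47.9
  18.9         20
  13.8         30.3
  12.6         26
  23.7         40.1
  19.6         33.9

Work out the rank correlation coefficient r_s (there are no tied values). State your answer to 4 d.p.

0.3714

Rank p: 3, 4, 2, 1, 6, 5
Rank q: 6, 1, 3, 2, 5, 4
d = rank(p) − rank(q): -3, 3, -1, -1, 1, 1; Σd² = 22
ρ = 1 − 6Σd² / [n(n²−1)] = 1 − 6×22 / (6×35) = 1 − 132/210 ≈ 0.3714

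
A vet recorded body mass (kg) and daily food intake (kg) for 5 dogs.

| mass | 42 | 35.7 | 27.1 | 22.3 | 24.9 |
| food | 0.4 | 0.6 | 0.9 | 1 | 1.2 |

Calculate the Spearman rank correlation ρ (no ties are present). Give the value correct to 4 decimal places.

-0.9000

Rank mass: 5, 4, 3, 1, 2
Rank food: 1, 2, 3, 4, 5
d = rank(mass) − rank(food): 4, 2, 0, -3, -3; Σd² = 38
ρ = 1 − 6Σd² / [n(n²−1)] = 1 − 6×38 / (5×24) = 1 − 228/120 ≈ -0.9000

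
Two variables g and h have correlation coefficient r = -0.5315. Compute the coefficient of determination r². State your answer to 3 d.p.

r² = (-0.5315)² = 0.282

0.282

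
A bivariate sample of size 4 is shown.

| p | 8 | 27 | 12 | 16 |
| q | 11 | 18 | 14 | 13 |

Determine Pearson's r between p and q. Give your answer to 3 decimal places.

0.941

n = 4, Σp = 63, Σq = 56, Σp² = 1193, Σq² = 810, Σpq = 950
nΣpq − ΣpΣq = 3800 − 3528 = 272
nΣp² − (Σp)² = 4772 − 3969 = 803; nΣq² − (Σq)² = 3240 − 3136 = 104
r = 272 / √(803 × 104) = 272 / 288.9844 ≈ 0.941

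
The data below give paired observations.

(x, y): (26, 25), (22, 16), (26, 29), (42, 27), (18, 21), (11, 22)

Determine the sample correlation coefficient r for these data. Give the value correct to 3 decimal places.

n = 6, Σx = 145, Σy = 140, Σx² = 4045, Σy² = 3376, Σxy = 3510
nΣxy − ΣxΣy = 21060 − 20300 = 760
nΣx² − (Σx)² = 24270 − 21025 = 3245; nΣy² − (Σy)² = 20256 − 19600 = 656
r = 760 / √(3245 × 656) = 760 / 1459.0134 ≈ 0.521

0.521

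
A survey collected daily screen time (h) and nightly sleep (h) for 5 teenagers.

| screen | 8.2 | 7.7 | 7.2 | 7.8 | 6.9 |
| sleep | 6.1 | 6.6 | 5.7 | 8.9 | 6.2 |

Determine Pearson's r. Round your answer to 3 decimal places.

n = 5, Σx = 37.8, Σy = 33.5, Σx² = 286.82, Σy² = 230.91, Σxy = 254.08
nΣxy − ΣxΣy = 1270.4 − 1266.3 = 4.1
nΣx² − (Σx)² = 1434.1 − 1428.84 = 5.26; nΣy² − (Σy)² = 1154.55 − 1122.25 = 32.3
r = 4.1 / √(5.26 × 32.3) = 4.1 / 13.0345 ≈ 0.315

0.315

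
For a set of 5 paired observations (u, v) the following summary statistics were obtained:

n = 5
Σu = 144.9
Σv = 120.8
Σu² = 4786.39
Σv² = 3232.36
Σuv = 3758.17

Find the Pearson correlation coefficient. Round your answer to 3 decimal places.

0.600

r = (nΣuv − ΣuΣv) / √[(nΣu² − (Σu)²)(nΣv² − (Σv)²)]
Numerator: 5×3758.17 − 144.9×120.8 = 1286.93
Denominator: √[(23931.95 − 20996.01)(16161.8 − 14592.64)] = √[2935.94 × 1569.16] = 2146.3829
r = 1286.93 / 2146.3829 ≈ 0.600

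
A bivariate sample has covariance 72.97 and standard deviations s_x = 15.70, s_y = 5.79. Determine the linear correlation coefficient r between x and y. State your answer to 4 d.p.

r = Cov(x,y) / (s_x · s_y) = 72.97 / (15.70 × 5.79)
  = 72.97 / 90.9030 ≈ 0.8027

0.8027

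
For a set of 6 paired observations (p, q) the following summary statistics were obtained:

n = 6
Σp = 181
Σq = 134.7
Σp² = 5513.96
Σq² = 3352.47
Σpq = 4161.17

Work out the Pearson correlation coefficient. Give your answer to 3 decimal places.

r = (nΣpq − ΣpΣq) / √[(nΣp² − (Σp)²)(nΣq² − (Σq)²)]
Numerator: 6×4161.17 − 181×134.7 = 586.32
Denominator: √[(33083.76 − 32761)(20114.82 − 18144.09)] = √[322.76 × 1970.73] = 797.5417
r = 586.32 / 797.5417 ≈ 0.735

0.735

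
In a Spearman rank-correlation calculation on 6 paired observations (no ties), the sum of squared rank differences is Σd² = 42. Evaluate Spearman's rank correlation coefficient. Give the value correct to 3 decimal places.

-0.200

ρ = 1 − 6Σd² / [n(n²−1)] = 1 − 6×42 / (6×35)
  = 1 − 252/210 = 1 − 1.2000 ≈ -0.200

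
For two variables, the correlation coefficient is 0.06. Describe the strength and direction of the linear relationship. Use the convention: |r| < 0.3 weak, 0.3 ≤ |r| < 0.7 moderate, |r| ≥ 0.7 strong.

r = 0.06 > 0 so the relationship is positive.
|r| = 0.06, which falls in the weak range.

weak positive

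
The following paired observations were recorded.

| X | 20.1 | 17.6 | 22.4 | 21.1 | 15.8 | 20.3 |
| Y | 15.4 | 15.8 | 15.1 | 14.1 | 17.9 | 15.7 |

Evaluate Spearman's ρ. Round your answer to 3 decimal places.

Rank X: 3, 2, 6, 5, 1, 4
Rank Y: 3, 5, 2, 1, 6, 4
d = rank(X) − rank(Y): 0, -3, 4, 4, -5, 0; Σd² = 66
ρ = 1 − 6Σd² / [n(n²−1)] = 1 − 6×66 / (6×35) = 1 − 396/210 ≈ -0.886

-0.886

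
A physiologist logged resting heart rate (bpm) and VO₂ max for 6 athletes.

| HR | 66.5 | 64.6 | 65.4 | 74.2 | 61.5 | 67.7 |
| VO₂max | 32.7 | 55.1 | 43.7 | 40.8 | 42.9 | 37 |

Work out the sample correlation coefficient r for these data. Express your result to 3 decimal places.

n = 6, Σx = 399.9, Σy = 252.2, Σx² = 26743.75, Σy² = 10889.04, Σxy = 16762.6
nΣxy − ΣxΣy = 100575.6 − 100854.78 = -279.18
nΣx² − (Σx)² = 160462.5 − 159920.01 = 542.49; nΣy² − (Σy)² = 65334.24 − 63604.84 = 1729.4
r = -279.18 / √(542.49 × 1729.4) = -279.18 / 968.5981 ≈ -0.288

-0.288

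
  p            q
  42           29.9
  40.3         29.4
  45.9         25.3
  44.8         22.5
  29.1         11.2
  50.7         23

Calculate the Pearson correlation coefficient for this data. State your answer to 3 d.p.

0.596

n = 6, Σp = 252.8, Σq = 141.3, Σp² = 10919.24, Σq² = 3559.15, Σpq = 6101.91
nΣpq − ΣpΣq = 36611.46 − 35720.64 = 890.82
nΣp² − (Σp)² = 65515.44 − 63907.84 = 1607.6; nΣq² − (Σq)² = 21354.9 − 19965.69 = 1389.21
r = 890.82 / √(1607.6 × 1389.21) = 890.82 / 1494.4210 ≈ 0.596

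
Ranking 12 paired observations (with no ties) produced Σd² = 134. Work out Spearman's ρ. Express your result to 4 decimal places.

ρ = 1 − 6Σd² / [n(n²−1)] = 1 − 6×134 / (12×143)
  = 1 − 804/1716 = 1 − 0.46853 ≈ 0.5315

0.5315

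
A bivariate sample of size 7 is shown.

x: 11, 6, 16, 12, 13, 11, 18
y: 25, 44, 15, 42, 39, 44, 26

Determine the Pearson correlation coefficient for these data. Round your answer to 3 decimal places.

n = 7, Σx = 87, Σy = 235, Σx² = 1171, Σy² = 8683, Σxy = 2742
nΣxy − ΣxΣy = 19194 − 20445 = -1251
nΣx² − (Σx)² = 8197 − 7569 = 628; nΣy² − (Σy)² = 60781 − 55225 = 5556
r = -1251 / √(628 × 5556) = -1251 / 1867.9315 ≈ -0.670

-0.670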